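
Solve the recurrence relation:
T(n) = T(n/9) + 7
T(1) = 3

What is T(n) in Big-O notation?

Each step divides n by 9 and adds 7. After log_9(n) steps we reach T(1)=3. So T(n) = 7·log_9(n) + 3 = O(log n).

Answer: O(log n)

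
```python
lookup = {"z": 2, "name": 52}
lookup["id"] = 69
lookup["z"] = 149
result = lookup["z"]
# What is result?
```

Trace:
`lookup = {"z": 2, "name": 52}` → lookup = {'z': 2, 'name': 52}
`lookup["id"] = 69` → lookup = {'z': 2, 'name': 52, 'id': 69}
`lookup["z"] = 149` → lookup = {'z': 149, 'name': 52, 'id': 69}
`result = lookup["z"]` → result = 149
So result = 149

Answer: 149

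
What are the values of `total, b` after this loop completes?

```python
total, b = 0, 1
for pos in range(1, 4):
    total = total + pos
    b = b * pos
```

Sum and factorial of 1 to 3
`total, b` takes the values: (0, 1) → (1, 1) → (3, 1) → (3, 2) → (6, 2) → (6, 6)

Answer: 6, 6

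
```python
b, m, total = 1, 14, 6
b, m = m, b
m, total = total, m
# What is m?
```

Trace:
`b, m, total = 1, 14, 6` → b = 1; m = 14; total = 6
`b, m = m, b` → b = 14; m = 1
`m, total = total, m` → m = 6; total = 1
So m = 6

Answer: 6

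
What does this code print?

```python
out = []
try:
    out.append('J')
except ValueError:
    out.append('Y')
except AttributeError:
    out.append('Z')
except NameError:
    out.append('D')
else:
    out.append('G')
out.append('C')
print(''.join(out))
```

Execution trace: 'J' (try body, no exception) → 'G' (else) → 'C' (after the try/except). Output: JGC

Answer: JGC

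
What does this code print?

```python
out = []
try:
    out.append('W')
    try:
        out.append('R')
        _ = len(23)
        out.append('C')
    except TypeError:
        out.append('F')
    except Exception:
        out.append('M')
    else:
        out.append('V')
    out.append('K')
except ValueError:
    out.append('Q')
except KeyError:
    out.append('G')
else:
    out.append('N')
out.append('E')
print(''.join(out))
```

Execution trace: 'W' (try body) → 'R' (inner try body) → 'F' (inner except TypeError) → 'K' (try body, no exception) → 'N' (else) → 'E' (after the try/except). Output: WRFKNE

Answer: WRFKNE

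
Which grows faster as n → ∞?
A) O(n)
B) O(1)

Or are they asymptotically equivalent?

O(n) vs O(1): Higher order terms dominate.

Answer: A) O(n) grows faster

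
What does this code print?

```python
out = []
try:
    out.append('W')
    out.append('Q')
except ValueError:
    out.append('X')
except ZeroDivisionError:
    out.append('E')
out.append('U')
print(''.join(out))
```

Execution trace: 'W' (try body) → 'Q' (try body, no exception) → 'U' (after the try/except). Output: WQU

Answer: WQU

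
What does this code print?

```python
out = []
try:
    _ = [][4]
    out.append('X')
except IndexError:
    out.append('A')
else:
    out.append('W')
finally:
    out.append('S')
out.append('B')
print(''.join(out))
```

Execution trace: 'A' (except IndexError) → 'S' (finally) → 'B' (after the try/except). Output: ASB

Answer: ASB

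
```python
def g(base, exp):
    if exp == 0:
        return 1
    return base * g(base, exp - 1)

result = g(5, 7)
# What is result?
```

g(5, 7) = 5 * 5 * 5 * 5 * 5 * 5 * 5 = 78125

Answer: 78125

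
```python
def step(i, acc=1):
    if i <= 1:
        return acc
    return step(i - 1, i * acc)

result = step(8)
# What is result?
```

Accumulator trace (n, acc): (8, 1) -> (7, 8) -> (6, 56) -> (5, 336) -> (4, 1680) -> (3, 6720) -> (2, 20160) -> (1, 40320) -> return 40320

Answer: 40320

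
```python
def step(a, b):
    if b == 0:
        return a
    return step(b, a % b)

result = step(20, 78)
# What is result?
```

step(20, 78) -> step(78, 20) -> step(20, 18) -> step(18, 2) -> step(2, 0) -> 2

Answer: 2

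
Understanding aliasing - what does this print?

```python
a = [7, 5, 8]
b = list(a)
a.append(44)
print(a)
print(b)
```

Key concept: list() constructor creates copy.
Step by step:
`a = [7, 5, 8]` → a = [7, 5, 8]
`b = list(a)` → b = [7, 5, 8]
`a.append(44)` → a = [7, 5, 8, 44]
`print(a)` → prints [7, 5, 8, 44]
`print(b)` → prints [7, 5, 8]

Answer:
[7, 5, 8, 44]
[7, 5, 8]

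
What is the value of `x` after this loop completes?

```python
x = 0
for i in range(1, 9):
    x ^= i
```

XOR of 1 to 8
`x` takes the values: 0 → 1 → 3 → 0 → 4 → 1 → 7 → 0 → 8

Answer: 8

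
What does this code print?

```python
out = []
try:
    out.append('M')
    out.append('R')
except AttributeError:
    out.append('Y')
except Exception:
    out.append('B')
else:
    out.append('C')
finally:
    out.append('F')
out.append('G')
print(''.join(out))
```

Execution trace: 'M' (try body) → 'R' (try body, no exception) → 'C' (else) → 'F' (finally) → 'G' (after the try/except). Output: MRCFG

Answer: MRCFG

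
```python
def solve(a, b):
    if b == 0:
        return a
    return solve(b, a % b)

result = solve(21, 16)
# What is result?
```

solve(21, 16) -> solve(16, 5) -> solve(5, 1) -> solve(1, 0) -> 1

Answer: 1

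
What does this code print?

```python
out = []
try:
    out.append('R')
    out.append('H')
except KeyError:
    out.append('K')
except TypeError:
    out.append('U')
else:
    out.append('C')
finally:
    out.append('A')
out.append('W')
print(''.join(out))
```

Execution trace: 'R' (try body) → 'H' (try body, no exception) → 'C' (else) → 'A' (finally) → 'W' (after the try/except). Output: RHCAW

Answer: RHCAW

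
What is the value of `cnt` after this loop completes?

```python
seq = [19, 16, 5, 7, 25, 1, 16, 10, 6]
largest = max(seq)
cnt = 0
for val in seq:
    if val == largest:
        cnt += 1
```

Count of max value 25 in [19, 16, 5, 7, 25, 1, 16, 10, 6]
`cnt` takes the values: 0 → 1

Answer: 1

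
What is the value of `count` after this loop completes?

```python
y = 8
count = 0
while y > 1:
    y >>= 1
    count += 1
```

Count right shifts until 1
`count` takes the values: 0 → 1 → 2 → 3

Answer: 3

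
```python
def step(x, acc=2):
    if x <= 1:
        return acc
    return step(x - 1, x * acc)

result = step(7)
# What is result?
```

Accumulator trace (n, acc): (7, 2) -> (6, 14) -> (5, 84) -> (4, 420) -> (3, 1680) -> (2, 5040) -> (1, 10080) -> return 10080

Answer: 10080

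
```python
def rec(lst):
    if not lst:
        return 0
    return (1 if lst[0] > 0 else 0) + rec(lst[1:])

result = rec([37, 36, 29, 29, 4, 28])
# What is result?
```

Count of positive elements in [37, 36, 29, 29, 4, 28] = 6

Answer: 6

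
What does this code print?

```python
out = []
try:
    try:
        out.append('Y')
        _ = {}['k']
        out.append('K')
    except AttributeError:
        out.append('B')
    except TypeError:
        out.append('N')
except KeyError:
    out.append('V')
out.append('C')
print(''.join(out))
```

Execution trace: 'Y' (try body) → 'V' (outer except KeyError) → 'C' (after the try/except). Output: YVC

Answer: YVC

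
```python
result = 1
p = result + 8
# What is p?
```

Trace:
`result = 1` → result = 1
`p = result + 8` → p = 9
So p = 9

Answer: 9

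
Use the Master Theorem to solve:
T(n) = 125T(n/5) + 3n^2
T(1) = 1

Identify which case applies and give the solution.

a=125, b=5, f(n)=3n^2. log_5(125) = 3. Since c=2 < 3, Case 1 applies: T(n) = Θ(n^log_b(a)) = O(n^3).

Answer: O(n^3) - Case 1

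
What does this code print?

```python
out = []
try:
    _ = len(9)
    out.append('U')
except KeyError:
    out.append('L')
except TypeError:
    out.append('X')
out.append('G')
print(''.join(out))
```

Execution trace: 'X' (except TypeError) → 'G' (after the try/except). Output: XG

Answer: XG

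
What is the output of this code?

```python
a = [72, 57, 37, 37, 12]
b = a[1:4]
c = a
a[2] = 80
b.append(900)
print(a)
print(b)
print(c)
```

Key concept: slice vs alias.
Step by step:
`a = [72, 57, 37, 37, 12]` → a = [72, 57, 37, 37, 12]
`b = a[1:4]` → b = [57, 37, 37]
`c = a` → c = [72, 57, 37, 37, 12] (same object as a)
`a[2] = 80` → a = [72, 57, 80, 37, 12] (same object as c); c = [72, 57, 80, 37, 12] (same object as a)
`b.append(900)` → b = [57, 37, 37, 900]
`print(a)` → prints [72, 57, 80, 37, 12]
`print(b)` → prints [57, 37, 37, 900]
`print(c)` → prints [72, 57, 80, 37, 12]

Answer:
[72, 57, 80, 37, 12]
[57, 37, 37, 900]
[72, 57, 80, 37, 12]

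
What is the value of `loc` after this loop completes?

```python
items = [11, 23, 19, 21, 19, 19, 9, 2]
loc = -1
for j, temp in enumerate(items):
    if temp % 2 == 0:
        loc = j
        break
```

First even number index in [11, 23, 19, 21, 19, 19, 9, 2]
`loc` takes the values: -1 → 7

Answer: 7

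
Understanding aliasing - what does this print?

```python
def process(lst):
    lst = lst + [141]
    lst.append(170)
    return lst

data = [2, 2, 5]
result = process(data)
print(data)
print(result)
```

Key concept: rebinding parameter vs mutation.
Step by step:
`data = [2, 2, 5]` → data = [2, 2, 5]
`result = process(data)` → result = [2, 2, 5, 141, 170]
`print(data)` → prints [2, 2, 5]
`print(result)` → prints [2, 2, 5, 141, 170]

Answer:
[2, 2, 5]
[2, 2, 5, 141, 170]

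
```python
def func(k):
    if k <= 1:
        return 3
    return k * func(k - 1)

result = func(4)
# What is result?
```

func(4) = 4 * 3 * 2 * 3 = 72

Answer: 72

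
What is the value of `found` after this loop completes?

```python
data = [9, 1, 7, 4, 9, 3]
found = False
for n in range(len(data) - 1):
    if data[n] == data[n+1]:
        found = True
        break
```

Check consecutive duplicates in [9, 1, 7, 4, 9, 3]
`found` takes the values: False

Answer: False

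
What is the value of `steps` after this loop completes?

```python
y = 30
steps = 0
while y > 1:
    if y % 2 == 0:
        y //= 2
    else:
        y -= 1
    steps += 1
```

Steps to reduce 30 to 1
`steps` takes the values: 0 → 1 → 2 → 3 → 4 → 5 → 6 → 7

Answer: 7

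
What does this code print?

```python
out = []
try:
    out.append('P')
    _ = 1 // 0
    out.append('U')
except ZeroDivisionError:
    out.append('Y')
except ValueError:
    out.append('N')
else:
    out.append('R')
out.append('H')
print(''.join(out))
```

Execution trace: 'P' (try body) → 'Y' (except ZeroDivisionError) → 'H' (after the try/except). Output: PYH

Answer: PYH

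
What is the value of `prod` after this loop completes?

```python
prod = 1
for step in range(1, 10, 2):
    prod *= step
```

Product of 1, 3, 5, ... up to 9
`prod` takes the values: 1 → 3 → 15 → 105 → 945

Answer: 945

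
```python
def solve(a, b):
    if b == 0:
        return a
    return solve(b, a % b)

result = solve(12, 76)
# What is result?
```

solve(12, 76) -> solve(76, 12) -> solve(12, 4) -> solve(4, 0) -> 4

Answer: 4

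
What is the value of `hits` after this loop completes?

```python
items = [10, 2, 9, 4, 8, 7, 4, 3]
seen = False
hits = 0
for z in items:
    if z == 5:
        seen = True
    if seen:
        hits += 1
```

Count elements after first 5 in [10, 2, 9, 4, 8, 7, 4, 3]
`hits` takes the values: 0

Answer: 0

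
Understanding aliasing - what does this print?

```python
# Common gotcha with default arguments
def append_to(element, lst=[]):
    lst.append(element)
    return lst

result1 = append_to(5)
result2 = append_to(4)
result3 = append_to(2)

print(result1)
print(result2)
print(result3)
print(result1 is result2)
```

Key concept: mutable default argument gotcha.
Step by step:
`result1 = append_to(5)` → result1 = [5]
`result2 = append_to(4)` → result1 = [5, 4] (same object as result2); result2 = [5, 4] (same object as result1)
`result3 = append_to(2)` → result1 = [5, 4, 2] (same object as result2, result3); result2 = [5, 4, 2] (same object as result1, result3); result3 = [5, 4, 2] (same object as result1, result2)
`print(result1)` → prints [5, 4, 2]
`print(result2)` → prints [5, 4, 2]
`print(result3)` → prints [5, 4, 2]
`print(result1 is result2)` → prints True

Answer:
[5, 4, 2]
[5, 4, 2]
[5, 4, 2]
True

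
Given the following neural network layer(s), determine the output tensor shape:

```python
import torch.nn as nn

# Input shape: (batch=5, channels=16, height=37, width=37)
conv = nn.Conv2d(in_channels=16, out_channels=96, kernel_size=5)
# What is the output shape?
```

Input: (5, 16, 37, 37) -> Output: (5, 96, 33, 33)

Answer: (5, 96, 33, 33)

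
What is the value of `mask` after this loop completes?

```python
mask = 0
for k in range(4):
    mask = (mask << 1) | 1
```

Build 4 consecutive 1-bits: 0b1111
`mask` takes the values: 0 → 1 → 3 → 7 → 15

Answer: 15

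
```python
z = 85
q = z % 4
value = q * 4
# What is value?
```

Trace:
`z = 85` → z = 85
`q = z % 4` → q = 1
`value = q * 4` → value = 4
So value = 4

Answer: 4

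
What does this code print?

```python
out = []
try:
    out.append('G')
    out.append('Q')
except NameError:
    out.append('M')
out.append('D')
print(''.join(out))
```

Execution trace: 'G' (try body) → 'Q' (try body, no exception) → 'D' (after the try/except). Output: GQD

Answer: GQD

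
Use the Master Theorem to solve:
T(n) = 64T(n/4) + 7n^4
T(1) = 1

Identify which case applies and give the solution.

a=64, b=4, f(n)=7n^4. log_4(64) = 3. Since c=4 > 3 and the regularity condition holds (64(n/4)^4 = (64/4^4)n^4 with 64/4^4 < 1), Case 3 applies: T(n) = Θ(f(n)) = O(n^4).

Answer: O(n^4) - Case 3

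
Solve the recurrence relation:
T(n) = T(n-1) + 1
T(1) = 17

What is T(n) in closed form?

Unrolling: T(n) = T(1) + 1·(n-1) = 17 + 1(n-1) = n + 16.

Answer: T(n) = n + 16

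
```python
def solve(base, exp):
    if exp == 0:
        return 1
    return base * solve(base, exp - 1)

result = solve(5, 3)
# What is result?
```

solve(5, 3) = 5 * 5 * 5 = 125

Answer: 125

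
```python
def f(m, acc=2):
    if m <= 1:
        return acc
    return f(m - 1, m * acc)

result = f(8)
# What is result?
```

Accumulator trace (n, acc): (8, 2) -> (7, 16) -> (6, 112) -> (5, 672) -> (4, 3360) -> (3, 13440) -> (2, 40320) -> (1, 80640) -> return 80640

Answer: 80640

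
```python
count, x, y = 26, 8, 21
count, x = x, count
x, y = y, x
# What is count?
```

Trace:
`count, x, y = 26, 8, 21` → count = 26; x = 8; y = 21
`count, x = x, count` → count = 8; x = 26
`x, y = y, x` → x = 21; y = 26
So count = 8

Answer: 8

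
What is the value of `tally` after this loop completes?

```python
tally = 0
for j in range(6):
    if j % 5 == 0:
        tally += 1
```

Count numbers divisible by 5 in range(6)
`tally` takes the values: 0 → 1 → 2

Answer: 2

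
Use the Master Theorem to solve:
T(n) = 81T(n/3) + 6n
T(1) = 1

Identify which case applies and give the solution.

a=81, b=3, f(n)=6n. log_3(81) = 4. Since c=1 < 4, Case 1 applies: T(n) = Θ(n^log_b(a)) = O(n^4).

Answer: O(n^4) - Case 1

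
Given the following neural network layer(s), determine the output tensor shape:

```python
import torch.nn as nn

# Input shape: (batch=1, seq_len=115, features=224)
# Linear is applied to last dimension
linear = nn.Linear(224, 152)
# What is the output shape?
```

Input: (1, 115, 224) -> Output: (1, 115, 152)

Answer: (1, 115, 152)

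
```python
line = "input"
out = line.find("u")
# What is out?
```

Trace:
`line = "input"` → line = 'input'
`out = line.find("u")` → out = 3
So out = 3

Answer: 3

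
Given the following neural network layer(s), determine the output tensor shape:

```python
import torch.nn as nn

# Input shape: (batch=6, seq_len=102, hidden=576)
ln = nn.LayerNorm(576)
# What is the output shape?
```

Input: (6, 102, 576) -> Output: (6, 102, 576)

Answer: (6, 102, 576)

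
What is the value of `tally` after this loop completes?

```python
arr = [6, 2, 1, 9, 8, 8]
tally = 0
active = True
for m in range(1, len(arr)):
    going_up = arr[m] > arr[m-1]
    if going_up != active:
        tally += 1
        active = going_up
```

Count direction changes in [6, 2, 1, 9, 8, 8]
`tally` takes the values: 0 → 1 → 2 → 3

Answer: 3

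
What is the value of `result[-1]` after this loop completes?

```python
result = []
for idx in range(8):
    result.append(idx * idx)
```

Last element of squares 0 to 7
`result` takes the values: [] → [0] → [0, 1] → [0, 1, 4] → [0, 1, 4, 9] → [0, 1, 4, 9, 16] → [0, 1, 4, 9, 16, 25] → [0, 1, 4, 9, 16, 25, 36] → [0, 1, 4, 9, 16, 25, 36, 49]
So `result[-1]` = 49

Answer: 49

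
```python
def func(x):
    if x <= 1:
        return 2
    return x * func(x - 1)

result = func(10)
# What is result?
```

func(10) = 10 * 9 * 8 * 7 * 6 * 5 * 4 * 3 * 2 * 2 = 7257600

Answer: 7257600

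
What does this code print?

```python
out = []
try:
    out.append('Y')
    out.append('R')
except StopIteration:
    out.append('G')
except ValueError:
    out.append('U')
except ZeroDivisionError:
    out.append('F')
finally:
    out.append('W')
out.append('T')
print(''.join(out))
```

Execution trace: 'Y' (try body) → 'R' (try body, no exception) → 'W' (finally) → 'T' (after the try/except). Output: YRWT

Answer: YRWT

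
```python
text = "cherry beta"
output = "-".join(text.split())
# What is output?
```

Trace:
`text = "cherry beta"` → text = 'cherry beta'
`output = "-".join(text.split())` → output = 'cherry-beta'
So output = 'cherry-beta'

Answer: 'cherry-beta'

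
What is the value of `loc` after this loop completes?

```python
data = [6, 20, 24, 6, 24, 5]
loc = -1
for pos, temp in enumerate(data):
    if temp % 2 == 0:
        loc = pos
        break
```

First even number index in [6, 20, 24, 6, 24, 5]
`loc` takes the values: -1 → 0

Answer: 0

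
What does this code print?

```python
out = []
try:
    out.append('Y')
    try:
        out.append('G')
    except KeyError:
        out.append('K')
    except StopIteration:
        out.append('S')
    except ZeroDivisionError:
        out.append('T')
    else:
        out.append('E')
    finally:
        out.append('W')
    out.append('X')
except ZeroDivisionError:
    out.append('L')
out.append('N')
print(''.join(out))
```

Execution trace: 'Y' (try body) → 'G' (inner try body, no exception) → 'E' (inner else) → 'W' (inner finally) → 'X' (try body, no exception) → 'N' (after the try/except). Output: YGEWXN

Answer: YGEWXN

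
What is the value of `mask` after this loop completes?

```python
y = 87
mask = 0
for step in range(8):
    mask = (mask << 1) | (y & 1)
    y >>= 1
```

Reverse lowest 8 bits of 87
`mask` takes the values: 0 → 1 → 3 → 7 → 14 → 29 → 58 → 117 → 234

Answer: 234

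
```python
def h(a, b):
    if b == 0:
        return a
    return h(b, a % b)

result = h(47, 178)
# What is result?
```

h(47, 178) -> h(178, 47) -> h(47, 37) -> h(37, 10) -> h(10, 7) -> h(7, 3) -> h(3, 1) -> h(1, 0) -> 1

Answer: 1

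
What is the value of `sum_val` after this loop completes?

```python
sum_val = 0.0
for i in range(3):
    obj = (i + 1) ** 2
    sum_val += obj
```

Sum of squared losses 1² + 2² + ... + 3²
`sum_val` takes the values: 0.0 → 1.0 → 5.0 → 14.0

Answer: 14.0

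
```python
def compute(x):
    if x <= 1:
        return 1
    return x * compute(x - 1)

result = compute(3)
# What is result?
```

compute(3) = 3 * 2 * 1 = 6

Answer: 6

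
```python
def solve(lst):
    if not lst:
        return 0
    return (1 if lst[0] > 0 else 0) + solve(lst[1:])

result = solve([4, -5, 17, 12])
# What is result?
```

Count of positive elements in [4, -5, 17, 12] = 3

Answer: 3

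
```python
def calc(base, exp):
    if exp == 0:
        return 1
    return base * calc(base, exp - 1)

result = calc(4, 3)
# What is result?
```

calc(4, 3) = 4 * 4 * 4 = 64

Answer: 64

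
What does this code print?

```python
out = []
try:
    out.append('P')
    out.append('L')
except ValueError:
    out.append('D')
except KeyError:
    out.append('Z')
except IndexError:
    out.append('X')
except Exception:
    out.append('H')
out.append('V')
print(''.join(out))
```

Execution trace: 'P' (try body) → 'L' (try body, no exception) → 'V' (after the try/except). Output: PLV

Answer: PLV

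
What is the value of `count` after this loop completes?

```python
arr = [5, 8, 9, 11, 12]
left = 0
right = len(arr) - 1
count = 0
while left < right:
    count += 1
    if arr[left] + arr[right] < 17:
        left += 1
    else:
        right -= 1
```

Steps to find pair summing to 17
`count` takes the values: 0 → 1 → 2 → 3 → 4

Answer: 4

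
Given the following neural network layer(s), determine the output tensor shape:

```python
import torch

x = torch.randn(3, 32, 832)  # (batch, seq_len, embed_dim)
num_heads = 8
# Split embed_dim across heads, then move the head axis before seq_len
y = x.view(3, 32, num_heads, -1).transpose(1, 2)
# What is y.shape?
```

Input: (3, 32, 832) -> head_dim = 832 // 8 = 104; after view: (3, 32, 8, 104) -> after transpose(1, 2): (3, 8, 32, 104) -> Output: (3, 8, 32, 104)

Answer: (3, 8, 32, 104)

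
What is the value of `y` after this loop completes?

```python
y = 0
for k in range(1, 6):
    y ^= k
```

XOR of 1 to 5
`y` takes the values: 0 → 1 → 3 → 0 → 4 → 1

Answer: 1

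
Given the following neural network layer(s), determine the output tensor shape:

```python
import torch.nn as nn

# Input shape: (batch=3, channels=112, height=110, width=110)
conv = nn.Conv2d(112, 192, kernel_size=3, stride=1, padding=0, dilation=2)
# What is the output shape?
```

Input: (3, 112, 110, 110) -> Output: (3, 192, 106, 106)

Answer: (3, 192, 106, 106)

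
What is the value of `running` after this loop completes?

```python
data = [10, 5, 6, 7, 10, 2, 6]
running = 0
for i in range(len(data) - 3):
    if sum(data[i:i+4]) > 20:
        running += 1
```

Count windows with sum > 20
`running` takes the values: 0 → 1 → 2 → 3 → 4

Answer: 4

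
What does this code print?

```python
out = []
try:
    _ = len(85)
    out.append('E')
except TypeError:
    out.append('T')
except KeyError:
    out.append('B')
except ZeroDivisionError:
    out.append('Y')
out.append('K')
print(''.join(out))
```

Execution trace: 'T' (except TypeError) → 'K' (after the try/except). Output: TK

Answer: TK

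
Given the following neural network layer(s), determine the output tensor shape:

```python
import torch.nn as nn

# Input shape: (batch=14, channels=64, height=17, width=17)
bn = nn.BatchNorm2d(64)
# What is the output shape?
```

Input: (14, 64, 17, 17) -> Output: (14, 64, 17, 17)

Answer: (14, 64, 17, 17)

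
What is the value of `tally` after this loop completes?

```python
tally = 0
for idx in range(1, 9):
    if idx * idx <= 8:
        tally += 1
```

Count numbers where idx² ≤ 8
`tally` takes the values: 0 → 1 → 2

Answer: 2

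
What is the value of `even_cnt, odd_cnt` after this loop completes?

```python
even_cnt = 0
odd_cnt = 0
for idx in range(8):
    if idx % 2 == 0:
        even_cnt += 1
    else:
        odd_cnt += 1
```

Count evens and odds in range(8)
`even_cnt, odd_cnt` takes the values: (0, 0) → (1, 0) → (1, 1) → (2, 1) → (2, 2) → (3, 2) → (3, 3) → (4, 3) → (4, 4)

Answer: 4, 4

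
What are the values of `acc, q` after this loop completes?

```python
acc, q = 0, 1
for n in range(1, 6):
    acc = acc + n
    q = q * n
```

Sum and factorial of 1 to 5
`acc, q` takes the values: (0, 1) → (1, 1) → (3, 1) → (3, 2) → (6, 2) → (6, 6) → (10, 6) → (10, 24) → (15, 24) → (15, 120)

Answer: 15, 120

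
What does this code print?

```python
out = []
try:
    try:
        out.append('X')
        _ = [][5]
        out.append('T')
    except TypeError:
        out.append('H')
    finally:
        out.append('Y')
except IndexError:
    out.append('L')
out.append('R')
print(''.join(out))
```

Execution trace: 'X' (try body) → 'Y' (finally) → 'L' (outer except IndexError) → 'R' (after the try/except). Output: XYLR

Answer: XYLR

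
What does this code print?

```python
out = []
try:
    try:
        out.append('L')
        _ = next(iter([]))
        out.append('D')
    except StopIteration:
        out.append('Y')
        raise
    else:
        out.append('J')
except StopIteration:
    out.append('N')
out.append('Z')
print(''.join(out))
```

Execution trace: 'L' (inner try body) → 'Y' (inner except StopIteration) → 'N' (outer except StopIteration) → 'Z' (after the try/except). Output: LYNZ

Answer: LYNZ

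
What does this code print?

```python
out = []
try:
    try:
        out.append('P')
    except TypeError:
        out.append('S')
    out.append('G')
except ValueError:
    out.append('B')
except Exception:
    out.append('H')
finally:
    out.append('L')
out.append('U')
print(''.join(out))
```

Execution trace: 'P' (inner try body, no exception) → 'G' (try body, no exception) → 'L' (finally) → 'U' (after the try/except). Output: PGLU

Answer: PGLU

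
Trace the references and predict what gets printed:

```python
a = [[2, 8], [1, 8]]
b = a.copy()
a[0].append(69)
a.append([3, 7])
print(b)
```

Key concept: shallow copy with nested lists.
Step by step:
`a = [[2, 8], [1, 8]]` → a = [[2, 8], [1, 8]]
`b = a.copy()` → b = [[2, 8], [1, 8]]
`a[0].append(69)` → a = [[2, 8, 69], [1, 8]]; b = [[2, 8, 69], [1, 8]]
`a.append([3, 7])` → a = [[2, 8, 69], [1, 8], [3, 7]]
`print(b)` → prints [[2, 8, 69], [1, 8]]

Answer: [[2, 8, 69], [1, 8]]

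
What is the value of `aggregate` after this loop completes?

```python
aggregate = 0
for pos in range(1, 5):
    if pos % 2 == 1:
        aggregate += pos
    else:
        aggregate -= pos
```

Add odd, subtract even
`aggregate` takes the values: 0 → 1 → -1 → 2 → -2

Answer: -2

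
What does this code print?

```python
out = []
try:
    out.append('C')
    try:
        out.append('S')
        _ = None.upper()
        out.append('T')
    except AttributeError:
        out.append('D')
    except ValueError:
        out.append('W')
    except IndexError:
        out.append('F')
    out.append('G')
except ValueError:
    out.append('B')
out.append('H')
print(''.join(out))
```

Execution trace: 'C' (try body) → 'S' (inner try body) → 'D' (inner except AttributeError) → 'G' (try body, no exception) → 'H' (after the try/except). Output: CSDGH

Answer: CSDGH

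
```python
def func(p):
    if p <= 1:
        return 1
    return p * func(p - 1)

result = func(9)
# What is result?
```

func(9) = 9 * 8 * 7 * 6 * 5 * 4 * 3 * 2 * 1 = 362880

Answer: 362880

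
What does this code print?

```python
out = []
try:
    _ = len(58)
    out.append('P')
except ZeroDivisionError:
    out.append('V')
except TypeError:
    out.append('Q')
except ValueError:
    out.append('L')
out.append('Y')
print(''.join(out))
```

Execution trace: 'Q' (except TypeError) → 'Y' (after the try/except). Output: QY

Answer: QY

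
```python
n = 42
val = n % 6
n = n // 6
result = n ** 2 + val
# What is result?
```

Trace:
`n = 42` → n = 42
`val = n % 6` → val = 0
`n = n // 6` → n = 7
`result = n ** 2 + val` → result = 49
So result = 49

Answer: 49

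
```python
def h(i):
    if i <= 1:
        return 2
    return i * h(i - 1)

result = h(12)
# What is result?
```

h(12) = 12 * 11 * 10 * 9 * 8 * 7 * 6 * 5 * 4 * 3 * 2 * 2 = 958003200

Answer: 958003200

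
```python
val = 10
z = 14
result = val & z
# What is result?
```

Trace:
`val = 10` → val = 10
`z = 14` → z = 14
`result = val & z` → result = 10
So result = 10

Answer: 10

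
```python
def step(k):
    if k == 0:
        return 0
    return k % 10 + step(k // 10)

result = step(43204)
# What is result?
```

Sum of digits of 43204: 4 + 0 + 2 + 3 + 4 = 13

Answer: 13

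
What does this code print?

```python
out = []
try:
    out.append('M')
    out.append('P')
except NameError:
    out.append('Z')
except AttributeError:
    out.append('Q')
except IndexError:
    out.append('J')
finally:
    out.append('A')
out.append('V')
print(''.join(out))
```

Execution trace: 'M' (try body) → 'P' (try body, no exception) → 'A' (finally) → 'V' (after the try/except). Output: MPAV

Answer: MPAV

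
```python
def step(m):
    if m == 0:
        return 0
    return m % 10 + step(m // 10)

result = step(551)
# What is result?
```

Sum of digits of 551: 1 + 5 + 5 = 11

Answer: 11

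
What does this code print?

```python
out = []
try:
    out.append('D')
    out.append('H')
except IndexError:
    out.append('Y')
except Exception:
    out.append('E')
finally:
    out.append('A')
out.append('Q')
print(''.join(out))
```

Execution trace: 'D' (try body) → 'H' (try body, no exception) → 'A' (finally) → 'Q' (after the try/except). Output: DHAQ

Answer: DHAQ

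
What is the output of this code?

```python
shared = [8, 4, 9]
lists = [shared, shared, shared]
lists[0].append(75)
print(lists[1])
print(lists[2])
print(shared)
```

Key concept: list of same reference.
Step by step:
`shared = [8, 4, 9]` → shared = [8, 4, 9]
`lists = [shared, shared, shared]` → lists = [[8, 4, 9], [8, 4, 9], [8, 4, 9]]
`lists[0].append(75)` → shared = [8, 4, 9, 75]; lists = [[8, 4, 9, 75], [8, 4, 9, 75], [8, 4, 9, 75]]
`print(lists[1])` → prints [8, 4, 9, 75]
`print(lists[2])` → prints [8, 4, 9, 75]
`print(shared)` → prints [8, 4, 9, 75]

Answer:
[8, 4, 9, 75]
[8, 4, 9, 75]
[8, 4, 9, 75]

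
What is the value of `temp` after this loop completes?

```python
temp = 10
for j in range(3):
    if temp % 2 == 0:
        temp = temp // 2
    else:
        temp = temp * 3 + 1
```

Collatz-style transformation from 10
`temp` takes the values: 10 → 5 → 16 → 8

Answer: 8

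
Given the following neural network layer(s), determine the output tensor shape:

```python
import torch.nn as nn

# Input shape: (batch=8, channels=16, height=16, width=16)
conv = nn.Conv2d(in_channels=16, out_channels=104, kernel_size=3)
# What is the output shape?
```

Input: (8, 16, 16, 16) -> Output: (8, 104, 14, 14)

Answer: (8, 104, 14, 14)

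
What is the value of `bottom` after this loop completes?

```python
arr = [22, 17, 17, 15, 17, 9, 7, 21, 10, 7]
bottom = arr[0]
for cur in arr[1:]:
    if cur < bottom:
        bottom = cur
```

Minimum of [22, 17, 17, 15, 17, 9, 7, 21, 10, 7]
`bottom` takes the values: 22 → 17 → 15 → 9 → 7

Answer: 7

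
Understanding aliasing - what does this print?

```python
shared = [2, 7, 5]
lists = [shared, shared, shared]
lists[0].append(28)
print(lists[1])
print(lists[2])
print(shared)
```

Key concept: list of same reference.
Step by step:
`shared = [2, 7, 5]` → shared = [2, 7, 5]
`lists = [shared, shared, shared]` → lists = [[2, 7, 5], [2, 7, 5], [2, 7, 5]]
`lists[0].append(28)` → shared = [2, 7, 5, 28]; lists = [[2, 7, 5, 28], [2, 7, 5, 28], [2, 7, 5, 28]]
`print(lists[1])` → prints [2, 7, 5, 28]
`print(lists[2])` → prints [2, 7, 5, 28]
`print(shared)` → prints [2, 7, 5, 28]

Answer:
[2, 7, 5, 28]
[2, 7, 5, 28]
[2, 7, 5, 28]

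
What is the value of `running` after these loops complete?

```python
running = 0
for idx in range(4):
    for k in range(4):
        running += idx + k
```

Sum of all idx+k for idx,k in 4x4
`running` takes the values: 0 → 1 → 3 → 6 → 7 → 9 → 12 → 16 → 18 → 21 → 25 → 30 → 33 → 37 → 42 → 48

Answer: 48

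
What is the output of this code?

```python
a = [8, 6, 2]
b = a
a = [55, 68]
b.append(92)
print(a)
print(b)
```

Key concept: rebinding vs mutation: a is rebound to a new list, b still points at the original.
Step by step:
`a = [8, 6, 2]` → a = [8, 6, 2]
`b = a` → b = [8, 6, 2] (same object as a)
`a = [55, 68]` → a = [55, 68]
`b.append(92)` → b = [8, 6, 2, 92]
`print(a)` → prints [55, 68]
`print(b)` → prints [8, 6, 2, 92]

Answer:
[55, 68]
[8, 6, 2, 92]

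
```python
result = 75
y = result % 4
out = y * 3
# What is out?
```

Trace:
`result = 75` → result = 75
`y = result % 4` → y = 3
`out = y * 3` → out = 9
So out = 9

Answer: 9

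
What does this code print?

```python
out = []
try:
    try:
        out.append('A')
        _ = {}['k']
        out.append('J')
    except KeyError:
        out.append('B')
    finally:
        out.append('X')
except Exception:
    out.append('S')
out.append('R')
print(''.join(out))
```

Execution trace: 'A' (inner try body) → 'B' (inner except KeyError) → 'X' (inner finally) → 'R' (after the try/except). Output: ABXR

Answer: ABXR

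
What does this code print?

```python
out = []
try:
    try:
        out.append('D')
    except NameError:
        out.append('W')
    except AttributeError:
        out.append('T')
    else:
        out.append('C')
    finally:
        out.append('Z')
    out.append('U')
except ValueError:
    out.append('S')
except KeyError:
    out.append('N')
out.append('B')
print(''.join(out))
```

Execution trace: 'D' (inner try body, no exception) → 'C' (inner else) → 'Z' (inner finally) → 'U' (try body, no exception) → 'B' (after the try/except). Output: DCZUB

Answer: DCZUB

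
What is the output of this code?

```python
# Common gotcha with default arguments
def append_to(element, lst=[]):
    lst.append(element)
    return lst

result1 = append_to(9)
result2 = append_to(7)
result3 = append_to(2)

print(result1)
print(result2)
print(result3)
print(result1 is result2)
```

Key concept: mutable default argument gotcha.
Step by step:
`result1 = append_to(9)` → result1 = [9]
`result2 = append_to(7)` → result1 = [9, 7] (same object as result2); result2 = [9, 7] (same object as result1)
`result3 = append_to(2)` → result1 = [9, 7, 2] (same object as result2, result3); result2 = [9, 7, 2] (same object as result1, result3); result3 = [9, 7, 2] (same object as result1, result2)
`print(result1)` → prints [9, 7, 2]
`print(result2)` → prints [9, 7, 2]
`print(result3)` → prints [9, 7, 2]
`print(result1 is result2)` → prints True

Answer:
[9, 7, 2]
[9, 7, 2]
[9, 7, 2]
True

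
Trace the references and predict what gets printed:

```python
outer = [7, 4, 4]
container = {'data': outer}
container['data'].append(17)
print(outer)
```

Key concept: dict holds reference to list.
Step by step:
`outer = [7, 4, 4]` → outer = [7, 4, 4]
`container = {'data': outer}` → container = {'data': [7, 4, 4]}
`container['data'].append(17)` → outer = [7, 4, 4, 17]; container = {'data': [7, 4, 4, 17]}
`print(outer)` → prints [7, 4, 4, 17]

Answer: [7, 4, 4, 17]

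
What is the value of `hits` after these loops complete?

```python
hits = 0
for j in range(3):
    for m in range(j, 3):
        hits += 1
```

Upper triangle: 3 + 2 + ... + 1
`hits` takes the values: 0 → 1 → 2 → 3 → 4 → 5 → 6

Answer: 6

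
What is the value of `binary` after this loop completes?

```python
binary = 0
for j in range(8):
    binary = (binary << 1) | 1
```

Build 8 consecutive 1-bits: 0b11111111
`binary` takes the values: 0 → 1 → 3 → 7 → 15 → 31 → 63 → 127 → 255

Answer: 255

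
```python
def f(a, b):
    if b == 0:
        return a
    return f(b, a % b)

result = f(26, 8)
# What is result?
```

f(26, 8) -> f(8, 2) -> f(2, 0) -> 2

Answer: 2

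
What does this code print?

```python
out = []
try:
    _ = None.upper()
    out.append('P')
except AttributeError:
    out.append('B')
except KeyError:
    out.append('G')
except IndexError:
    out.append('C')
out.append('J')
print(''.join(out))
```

Execution trace: 'B' (except AttributeError) → 'J' (after the try/except). Output: BJ

Answer: BJ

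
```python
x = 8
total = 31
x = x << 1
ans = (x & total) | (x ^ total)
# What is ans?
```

Trace:
`x = 8` → x = 8
`total = 31` → total = 31
`x = x << 1` → x = 16
`ans = (x & total) | (x ^ total)` → ans = 31
So ans = 31

Answer: 31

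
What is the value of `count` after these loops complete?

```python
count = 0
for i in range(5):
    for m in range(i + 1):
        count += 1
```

Triangle: 1 + 2 + ... + 5
`count` takes the values: 0 → 1 → 2 → 3 → 4 → 5 → 6 → 7 → 8 → 9 → 10 → 11 → 12 → 13 → 14 → 15

Answer: 15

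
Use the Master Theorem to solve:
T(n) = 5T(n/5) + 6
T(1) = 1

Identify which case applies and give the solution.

a=5, b=5, f(n)=6. log_5(5) = 1. Since c=0 < 1, Case 1 applies: T(n) = Θ(n^log_b(a)) = O(n).

Answer: O(n) - Case 1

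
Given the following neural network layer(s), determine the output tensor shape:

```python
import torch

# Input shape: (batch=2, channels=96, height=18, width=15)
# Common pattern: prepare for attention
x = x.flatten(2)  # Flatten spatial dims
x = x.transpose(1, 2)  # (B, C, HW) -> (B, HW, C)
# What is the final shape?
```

Input: (2, 96, 18, 15) -> after flatten(2): (2, 96, 270) -> Output: (2, 270, 96)

Answer: (2, 270, 96)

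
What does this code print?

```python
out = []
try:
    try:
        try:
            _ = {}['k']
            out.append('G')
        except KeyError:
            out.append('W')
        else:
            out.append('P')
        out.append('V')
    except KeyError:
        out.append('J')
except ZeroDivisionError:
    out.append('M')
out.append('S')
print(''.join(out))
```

Execution trace: 'W' (inner except KeyError) → 'V' (try body, no exception) → 'S' (after the try/except). Output: WVS

Answer: WVS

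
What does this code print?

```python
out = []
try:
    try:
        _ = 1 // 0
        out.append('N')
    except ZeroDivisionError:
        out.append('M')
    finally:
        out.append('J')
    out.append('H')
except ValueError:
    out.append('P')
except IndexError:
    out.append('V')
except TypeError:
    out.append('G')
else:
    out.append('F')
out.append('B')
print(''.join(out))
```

Execution trace: 'M' (inner except ZeroDivisionError) → 'J' (inner finally) → 'H' (try body, no exception) → 'F' (else) → 'B' (after the try/except). Output: MJHFB

Answer: MJHFB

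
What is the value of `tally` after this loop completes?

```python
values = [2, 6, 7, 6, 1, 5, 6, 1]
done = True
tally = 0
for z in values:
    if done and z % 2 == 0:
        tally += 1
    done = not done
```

Count even values at even positions
`tally` takes the values: 0 → 1 → 2

Answer: 2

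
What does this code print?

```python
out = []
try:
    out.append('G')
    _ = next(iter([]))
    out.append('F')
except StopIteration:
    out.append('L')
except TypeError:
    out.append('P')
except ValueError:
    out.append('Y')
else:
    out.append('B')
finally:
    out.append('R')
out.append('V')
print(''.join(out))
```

Execution trace: 'G' (try body) → 'L' (except StopIteration) → 'R' (finally) → 'V' (after the try/except). Output: GLRV

Answer: GLRV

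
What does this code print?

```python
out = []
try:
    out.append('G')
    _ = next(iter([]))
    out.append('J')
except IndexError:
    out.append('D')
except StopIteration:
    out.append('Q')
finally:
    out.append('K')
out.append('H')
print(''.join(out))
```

Execution trace: 'G' (try body) → 'Q' (except StopIteration) → 'K' (finally) → 'H' (after the try/except). Output: GQKH

Answer: GQKH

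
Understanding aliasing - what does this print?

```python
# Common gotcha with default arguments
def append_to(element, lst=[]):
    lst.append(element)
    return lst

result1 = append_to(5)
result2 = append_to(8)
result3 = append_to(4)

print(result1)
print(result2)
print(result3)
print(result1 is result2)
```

Key concept: mutable default argument gotcha.
Step by step:
`result1 = append_to(5)` → result1 = [5]
`result2 = append_to(8)` → result1 = [5, 8] (same object as result2); result2 = [5, 8] (same object as result1)
`result3 = append_to(4)` → result1 = [5, 8, 4] (same object as result2, result3); result2 = [5, 8, 4] (same object as result1, result3); result3 = [5, 8, 4] (same object as result1, result2)
`print(result1)` → prints [5, 8, 4]
`print(result2)` → prints [5, 8, 4]
`print(result3)` → prints [5, 8, 4]
`print(result1 is result2)` → prints True

Answer:
[5, 8, 4]
[5, 8, 4]
[5, 8, 4]
True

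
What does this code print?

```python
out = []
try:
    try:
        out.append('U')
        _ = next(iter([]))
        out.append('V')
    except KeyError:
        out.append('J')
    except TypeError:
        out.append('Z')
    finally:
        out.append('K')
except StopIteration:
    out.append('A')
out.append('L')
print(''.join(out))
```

Execution trace: 'U' (inner try body) → 'K' (inner finally) → 'A' (outer except StopIteration) → 'L' (after the try/except). Output: UKAL

Answer: UKAL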